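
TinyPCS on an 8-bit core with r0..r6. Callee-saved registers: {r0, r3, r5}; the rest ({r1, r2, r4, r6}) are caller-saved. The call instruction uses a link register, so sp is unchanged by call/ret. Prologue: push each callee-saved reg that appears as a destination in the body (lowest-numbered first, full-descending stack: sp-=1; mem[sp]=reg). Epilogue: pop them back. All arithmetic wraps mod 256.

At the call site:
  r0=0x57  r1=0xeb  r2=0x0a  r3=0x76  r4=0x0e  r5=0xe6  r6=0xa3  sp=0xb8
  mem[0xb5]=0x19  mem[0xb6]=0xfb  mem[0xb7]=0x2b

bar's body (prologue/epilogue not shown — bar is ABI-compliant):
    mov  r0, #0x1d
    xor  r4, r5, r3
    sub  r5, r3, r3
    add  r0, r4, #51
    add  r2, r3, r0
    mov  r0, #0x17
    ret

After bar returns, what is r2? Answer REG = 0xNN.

prologue: push r0 -> mem[0xb7]=0x57, sp=0xb7
prologue: push r5 -> mem[0xb6]=0xe6, sp=0xb6
body[0] mov  r0, #0x1d -> r0=0x1d
body[1] xor  r4, r5, r3 -> r4=0x90
body[2] sub  r5, r3, r3 -> r5=0x00
body[3] add  r0, r4, #51 -> r0=0xc3
body[4] add  r2, r3, r0 -> r2=0x39
body[5] mov  r0, #0x17 -> r0=0x17
epilogue: pop r5=0xe6, sp=0xb7
epilogue: pop r0=0x57, sp=0xb8
r2 is caller-saved -> body value

REG = 0x39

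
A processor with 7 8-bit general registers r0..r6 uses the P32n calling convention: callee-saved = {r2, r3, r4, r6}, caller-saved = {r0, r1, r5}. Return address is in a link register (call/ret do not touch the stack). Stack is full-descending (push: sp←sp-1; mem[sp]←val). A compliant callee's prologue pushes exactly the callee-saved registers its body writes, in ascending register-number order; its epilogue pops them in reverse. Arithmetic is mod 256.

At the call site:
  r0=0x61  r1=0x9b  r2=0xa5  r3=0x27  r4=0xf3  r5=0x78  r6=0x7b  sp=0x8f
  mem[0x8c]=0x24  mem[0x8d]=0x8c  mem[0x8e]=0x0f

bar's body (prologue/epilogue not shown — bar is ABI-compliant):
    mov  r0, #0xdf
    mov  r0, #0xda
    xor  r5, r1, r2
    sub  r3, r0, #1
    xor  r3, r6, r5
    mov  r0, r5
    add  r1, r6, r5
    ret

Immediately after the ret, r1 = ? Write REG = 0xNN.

REG = 0xb9

prologue: push r3 -> mem[0x8e]=0x27, sp=0x8e
body[0] mov  r0, #0xdf -> r0=0xdf
body[1] mov  r0, #0xda -> r0=0xda
body[2] xor  r5, r1, r2 -> r5=0x3e
body[3] sub  r3, r0, #1 -> r3=0xd9
body[4] xor  r3, r6, r5 -> r3=0x45
body[5] mov  r0, r5 -> r0=0x3e
body[6] add  r1, r6, r5 -> r1=0xb9
epilogue: pop r3=0x27, sp=0x8f
r1 is caller-saved -> body value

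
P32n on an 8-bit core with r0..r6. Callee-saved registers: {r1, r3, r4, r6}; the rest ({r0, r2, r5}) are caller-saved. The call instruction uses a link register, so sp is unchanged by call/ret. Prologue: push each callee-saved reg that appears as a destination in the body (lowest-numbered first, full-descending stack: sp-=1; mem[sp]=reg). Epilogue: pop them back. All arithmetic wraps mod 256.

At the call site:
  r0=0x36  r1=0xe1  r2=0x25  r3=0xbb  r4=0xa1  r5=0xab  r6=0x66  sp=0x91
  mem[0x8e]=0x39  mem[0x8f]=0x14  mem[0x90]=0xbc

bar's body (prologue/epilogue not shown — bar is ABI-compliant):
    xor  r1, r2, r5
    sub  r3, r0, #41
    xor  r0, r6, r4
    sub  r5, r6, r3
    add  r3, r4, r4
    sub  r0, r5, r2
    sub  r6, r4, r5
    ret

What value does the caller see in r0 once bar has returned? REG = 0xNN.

prologue: push r1 → mem[0x90]=0xe1, sp=0x90
prologue: push r3 → mem[0x8f]=0xbb, sp=0x8f
prologue: push r6 → mem[0x8e]=0x66, sp=0x8e
body[0] xor  r1, r2, r5 → r1=0x8e
body[1] sub  r3, r0, #41 → r3=0x0d
body[2] xor  r0, r6, r4 → r0=0xc7
body[3] sub  r5, r6, r3 → r5=0x59
body[4] add  r3, r4, r4 → r3=0x42
body[5] sub  r0, r5, r2 → r0=0x34
body[6] sub  r6, r4, r5 → r6=0x48
epilogue: pop r6=0x66, sp=0x8f
epilogue: pop r3=0xbb, sp=0x90
epilogue: pop r1=0xe1, sp=0x91
r0 is caller-saved → body value

REG = 0x34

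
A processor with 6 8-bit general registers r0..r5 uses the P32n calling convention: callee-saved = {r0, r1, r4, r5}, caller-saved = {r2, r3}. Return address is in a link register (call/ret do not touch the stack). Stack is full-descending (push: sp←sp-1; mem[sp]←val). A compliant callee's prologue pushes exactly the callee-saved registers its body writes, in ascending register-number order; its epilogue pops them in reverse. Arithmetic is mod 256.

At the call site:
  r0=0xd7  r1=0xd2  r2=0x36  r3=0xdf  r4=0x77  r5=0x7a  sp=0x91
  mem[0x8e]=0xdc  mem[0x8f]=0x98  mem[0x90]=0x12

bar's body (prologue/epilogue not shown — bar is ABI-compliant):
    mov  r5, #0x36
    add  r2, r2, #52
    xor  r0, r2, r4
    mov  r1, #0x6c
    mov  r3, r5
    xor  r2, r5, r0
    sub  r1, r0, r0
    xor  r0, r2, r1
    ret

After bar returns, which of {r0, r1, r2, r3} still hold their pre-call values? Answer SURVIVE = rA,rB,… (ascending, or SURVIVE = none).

SURVIVE = r0,r1

prologue: push r0 -> mem[0x90]=0xd7, sp=0x90
prologue: push r1 -> mem[0x8f]=0xd2, sp=0x8f
prologue: push r5 -> mem[0x8e]=0x7a, sp=0x8e
body[0] mov  r5, #0x36 -> r5=0x36
body[1] add  r2, r2, #52 -> r2=0x6a
body[2] xor  r0, r2, r4 -> r0=0x1d
body[3] mov  r1, #0x6c -> r1=0x6c
body[4] mov  r3, r5 -> r3=0x36
body[5] xor  r2, r5, r0 -> r2=0x2b
body[6] sub  r1, r0, r0 -> r1=0x00
body[7] xor  r0, r2, r1 -> r0=0x2b
epilogue: pop r5=0x7a, sp=0x8f
epilogue: pop r1=0xd2, sp=0x90
epilogue: pop r0=0xd7, sp=0x91
r0: callee-saved, written=True
r1: callee-saved, written=True
r2: caller-saved, written=True
r3: caller-saved, written=True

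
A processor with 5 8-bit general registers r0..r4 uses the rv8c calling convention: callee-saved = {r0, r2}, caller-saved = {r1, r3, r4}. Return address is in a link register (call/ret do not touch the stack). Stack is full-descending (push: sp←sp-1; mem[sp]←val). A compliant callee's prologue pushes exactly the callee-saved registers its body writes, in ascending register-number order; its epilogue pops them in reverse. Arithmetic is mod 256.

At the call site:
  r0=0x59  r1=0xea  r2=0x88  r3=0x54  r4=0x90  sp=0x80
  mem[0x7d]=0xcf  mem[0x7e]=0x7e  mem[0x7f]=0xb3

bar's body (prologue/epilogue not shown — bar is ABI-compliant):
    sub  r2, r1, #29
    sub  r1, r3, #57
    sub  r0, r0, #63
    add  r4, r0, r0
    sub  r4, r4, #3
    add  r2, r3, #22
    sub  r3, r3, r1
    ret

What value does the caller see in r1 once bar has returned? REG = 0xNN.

REG = 0x1b

prologue: push r0 -> mem[0x7f]=0x59, sp=0x7f
prologue: push r2 -> mem[0x7e]=0x88, sp=0x7e
body[0] sub  r2, r1, #29 -> r2=0xcd
body[1] sub  r1, r3, #57 -> r1=0x1b
body[2] sub  r0, r0, #63 -> r0=0x1a
body[3] add  r4, r0, r0 -> r4=0x34
body[4] sub  r4, r4, #3 -> r4=0x31
body[5] add  r2, r3, #22 -> r2=0x6a
body[6] sub  r3, r3, r1 -> r3=0x39
epilogue: pop r2=0x88, sp=0x7f
epilogue: pop r0=0x59, sp=0x80
r1 is caller-saved -> body value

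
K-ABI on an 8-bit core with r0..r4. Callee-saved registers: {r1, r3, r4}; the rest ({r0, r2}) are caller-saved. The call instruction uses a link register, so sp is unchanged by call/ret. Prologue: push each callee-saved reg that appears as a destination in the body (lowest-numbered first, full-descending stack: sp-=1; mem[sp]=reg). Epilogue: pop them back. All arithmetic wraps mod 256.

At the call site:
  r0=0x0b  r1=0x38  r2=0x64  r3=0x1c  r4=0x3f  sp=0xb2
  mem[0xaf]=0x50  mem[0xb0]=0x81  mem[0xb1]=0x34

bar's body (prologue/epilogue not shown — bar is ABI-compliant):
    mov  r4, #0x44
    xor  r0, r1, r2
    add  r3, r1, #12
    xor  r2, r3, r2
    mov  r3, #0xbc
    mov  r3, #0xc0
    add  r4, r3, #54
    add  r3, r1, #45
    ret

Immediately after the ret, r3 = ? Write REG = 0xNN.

prologue: push r3 → mem[0xb1]=0x1c, sp=0xb1
prologue: push r4 → mem[0xb0]=0x3f, sp=0xb0
body[0] mov  r4, #0x44 → r4=0x44
body[1] xor  r0, r1, r2 → r0=0x5c
body[2] add  r3, r1, #12 → r3=0x44
body[3] xor  r2, r3, r2 → r2=0x20
body[4] mov  r3, #0xbc → r3=0xbc
body[5] mov  r3, #0xc0 → r3=0xc0
body[6] add  r4, r3, #54 → r4=0xf6
body[7] add  r3, r1, #45 → r3=0x65
epilogue: pop r4=0x3f, sp=0xb1
epilogue: pop r3=0x1c, sp=0xb2
r3 is callee-saved → restored

REG = 0x1c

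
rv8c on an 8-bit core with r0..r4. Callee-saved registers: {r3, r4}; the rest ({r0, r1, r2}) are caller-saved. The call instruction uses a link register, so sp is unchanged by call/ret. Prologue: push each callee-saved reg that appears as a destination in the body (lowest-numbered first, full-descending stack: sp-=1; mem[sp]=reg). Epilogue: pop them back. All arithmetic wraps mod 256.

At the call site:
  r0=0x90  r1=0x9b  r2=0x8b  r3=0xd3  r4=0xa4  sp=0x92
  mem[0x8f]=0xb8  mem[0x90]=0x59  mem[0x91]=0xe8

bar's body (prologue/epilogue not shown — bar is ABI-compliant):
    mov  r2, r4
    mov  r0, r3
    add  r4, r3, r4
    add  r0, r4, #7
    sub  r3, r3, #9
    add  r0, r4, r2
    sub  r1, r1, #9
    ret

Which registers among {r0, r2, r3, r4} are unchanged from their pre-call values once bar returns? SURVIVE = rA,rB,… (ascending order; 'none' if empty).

prologue: push r3 → mem[0x91]=0xd3, sp=0x91
prologue: push r4 → mem[0x90]=0xa4, sp=0x90
body[0] mov  r2, r4 → r2=0xa4
body[1] mov  r0, r3 → r0=0xd3
body[2] add  r4, r3, r4 → r4=0x77
body[3] add  r0, r4, #7 → r0=0x7e
body[4] sub  r3, r3, #9 → r3=0xca
body[5] add  r0, r4, r2 → r0=0x1b
body[6] sub  r1, r1, #9 → r1=0x92
epilogue: pop r4=0xa4, sp=0x91
epilogue: pop r3=0xd3, sp=0x92
r0: caller-saved, written=True
r2: caller-saved, written=True
r3: callee-saved, written=True
r4: callee-saved, written=True

SURVIVE = r3,r4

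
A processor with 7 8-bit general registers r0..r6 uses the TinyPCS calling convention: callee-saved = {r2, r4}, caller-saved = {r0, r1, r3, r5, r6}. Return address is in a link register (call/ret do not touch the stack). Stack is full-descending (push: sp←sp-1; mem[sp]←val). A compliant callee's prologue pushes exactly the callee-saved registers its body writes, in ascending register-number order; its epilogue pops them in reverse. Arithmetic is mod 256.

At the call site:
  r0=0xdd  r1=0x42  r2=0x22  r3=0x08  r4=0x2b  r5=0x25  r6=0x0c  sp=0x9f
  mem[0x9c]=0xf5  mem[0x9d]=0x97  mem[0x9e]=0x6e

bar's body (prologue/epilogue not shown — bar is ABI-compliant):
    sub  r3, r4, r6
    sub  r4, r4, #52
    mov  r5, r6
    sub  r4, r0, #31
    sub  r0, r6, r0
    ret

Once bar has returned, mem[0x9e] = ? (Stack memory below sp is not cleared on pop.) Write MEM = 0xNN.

MEM = 0x2b

prologue: push r4 -> mem[0x9e]=0x2b, sp=0x9e
body[0] sub  r3, r4, r6 -> r3=0x1f
body[1] sub  r4, r4, #52 -> r4=0xf7
body[2] mov  r5, r6 -> r5=0x0c
body[3] sub  r4, r0, #31 -> r4=0xbe
body[4] sub  r0, r6, r0 -> r0=0x2f
epilogue: pop r4=0x2b, sp=0x9f
prologue pushed ['r4'] at ['0x9e']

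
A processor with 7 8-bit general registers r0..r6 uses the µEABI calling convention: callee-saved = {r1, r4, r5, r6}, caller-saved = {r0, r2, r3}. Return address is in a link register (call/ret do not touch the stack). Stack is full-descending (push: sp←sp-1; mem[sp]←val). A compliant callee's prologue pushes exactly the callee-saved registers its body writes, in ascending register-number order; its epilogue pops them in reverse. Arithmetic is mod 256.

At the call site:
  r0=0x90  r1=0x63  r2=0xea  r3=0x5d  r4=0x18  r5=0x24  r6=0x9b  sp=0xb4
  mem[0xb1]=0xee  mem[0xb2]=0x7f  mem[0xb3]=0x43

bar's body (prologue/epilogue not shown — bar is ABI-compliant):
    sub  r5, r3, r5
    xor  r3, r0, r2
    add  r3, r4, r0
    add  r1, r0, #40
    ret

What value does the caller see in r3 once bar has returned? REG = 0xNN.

REG = 0xa8

prologue: push r1 -> mem[0xb3]=0x63, sp=0xb3
prologue: push r5 -> mem[0xb2]=0x24, sp=0xb2
body[0] sub  r5, r3, r5 -> r5=0x39
body[1] xor  r3, r0, r2 -> r3=0x7a
body[2] add  r3, r4, r0 -> r3=0xa8
body[3] add  r1, r0, #40 -> r1=0xb8
epilogue: pop r5=0x24, sp=0xb3
epilogue: pop r1=0x63, sp=0xb4
r3 is caller-saved -> body value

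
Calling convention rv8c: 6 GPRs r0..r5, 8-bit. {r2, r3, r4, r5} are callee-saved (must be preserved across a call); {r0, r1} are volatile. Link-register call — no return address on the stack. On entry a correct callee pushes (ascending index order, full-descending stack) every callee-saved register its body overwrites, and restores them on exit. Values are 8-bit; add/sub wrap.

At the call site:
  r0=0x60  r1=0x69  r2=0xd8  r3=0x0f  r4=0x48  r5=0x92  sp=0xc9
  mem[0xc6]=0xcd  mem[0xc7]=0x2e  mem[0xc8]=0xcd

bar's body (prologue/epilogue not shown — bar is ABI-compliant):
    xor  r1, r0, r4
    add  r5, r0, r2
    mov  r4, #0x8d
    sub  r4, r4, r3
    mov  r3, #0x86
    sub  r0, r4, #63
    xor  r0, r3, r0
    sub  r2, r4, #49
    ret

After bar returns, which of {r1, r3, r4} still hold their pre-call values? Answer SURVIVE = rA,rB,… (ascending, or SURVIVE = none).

prologue: push r2 -> mem[0xc8]=0xd8, sp=0xc8
prologue: push r3 -> mem[0xc7]=0x0f, sp=0xc7
prologue: push r4 -> mem[0xc6]=0x48, sp=0xc6
prologue: push r5 -> mem[0xc5]=0x92, sp=0xc5
body[0] xor  r1, r0, r4 -> r1=0x28
body[1] add  r5, r0, r2 -> r5=0x38
body[2] mov  r4, #0x8d -> r4=0x8d
body[3] sub  r4, r4, r3 -> r4=0x7e
body[4] mov  r3, #0x86 -> r3=0x86
body[5] sub  r0, r4, #63 -> r0=0x3f
body[6] xor  r0, r3, r0 -> r0=0xb9
body[7] sub  r2, r4, #49 -> r2=0x4d
epilogue: pop r5=0x92, sp=0xc6
epilogue: pop r4=0x48, sp=0xc7
epilogue: pop r3=0x0f, sp=0xc8
epilogue: pop r2=0xd8, sp=0xc9
r1: caller-saved, written=True
r3: callee-saved, written=True
r4: callee-saved, written=True

SURVIVE = r3,r4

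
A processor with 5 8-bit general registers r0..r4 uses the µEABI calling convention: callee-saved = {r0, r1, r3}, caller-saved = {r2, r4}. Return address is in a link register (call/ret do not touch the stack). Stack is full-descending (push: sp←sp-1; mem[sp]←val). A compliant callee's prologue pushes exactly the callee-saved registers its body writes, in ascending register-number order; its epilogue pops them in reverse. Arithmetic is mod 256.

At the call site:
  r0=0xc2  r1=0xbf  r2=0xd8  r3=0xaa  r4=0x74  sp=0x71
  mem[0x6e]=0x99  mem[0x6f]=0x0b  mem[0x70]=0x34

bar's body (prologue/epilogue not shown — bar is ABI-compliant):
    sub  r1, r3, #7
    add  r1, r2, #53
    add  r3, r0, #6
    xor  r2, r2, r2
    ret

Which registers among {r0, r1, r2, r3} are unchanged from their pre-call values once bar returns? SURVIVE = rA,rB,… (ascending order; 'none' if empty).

prologue: push r1 → mem[0x70]=0xbf, sp=0x70
prologue: push r3 → mem[0x6f]=0xaa, sp=0x6f
body[0] sub  r1, r3, #7 → r1=0xa3
body[1] add  r1, r2, #53 → r1=0x0d
body[2] add  r3, r0, #6 → r3=0xc8
body[3] xor  r2, r2, r2 → r2=0x00
epilogue: pop r3=0xaa, sp=0x70
epilogue: pop r1=0xbf, sp=0x71
r0: callee-saved, written=False
r1: callee-saved, written=True
r2: caller-saved, written=True
r3: callee-saved, written=True

SURVIVE = r0,r1,r3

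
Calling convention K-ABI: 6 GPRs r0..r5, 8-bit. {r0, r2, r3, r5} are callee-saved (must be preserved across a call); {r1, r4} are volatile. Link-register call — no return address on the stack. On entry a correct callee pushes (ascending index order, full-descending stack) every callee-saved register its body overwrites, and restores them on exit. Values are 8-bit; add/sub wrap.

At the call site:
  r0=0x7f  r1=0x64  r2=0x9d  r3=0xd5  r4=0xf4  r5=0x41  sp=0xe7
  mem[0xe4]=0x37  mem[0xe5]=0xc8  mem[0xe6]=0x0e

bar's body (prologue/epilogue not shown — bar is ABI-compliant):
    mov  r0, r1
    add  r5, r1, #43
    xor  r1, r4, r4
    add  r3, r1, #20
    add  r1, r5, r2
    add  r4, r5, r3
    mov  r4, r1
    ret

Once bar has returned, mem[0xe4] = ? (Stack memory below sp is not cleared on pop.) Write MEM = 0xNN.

MEM = 0x41

prologue: push r0 -> mem[0xe6]=0x7f, sp=0xe6
prologue: push r3 -> mem[0xe5]=0xd5, sp=0xe5
prologue: push r5 -> mem[0xe4]=0x41, sp=0xe4
body[0] mov  r0, r1 -> r0=0x64
body[1] add  r5, r1, #43 -> r5=0x8f
body[2] xor  r1, r4, r4 -> r1=0x00
body[3] add  r3, r1, #20 -> r3=0x14
body[4] add  r1, r5, r2 -> r1=0x2c
body[5] add  r4, r5, r3 -> r4=0xa3
body[6] mov  r4, r1 -> r4=0x2c
epilogue: pop r5=0x41, sp=0xe5
epilogue: pop r3=0xd5, sp=0xe6
epilogue: pop r0=0x7f, sp=0xe7
prologue pushed ['r0', 'r3', 'r5'] at ['0xe6', '0xe5', '0xe4']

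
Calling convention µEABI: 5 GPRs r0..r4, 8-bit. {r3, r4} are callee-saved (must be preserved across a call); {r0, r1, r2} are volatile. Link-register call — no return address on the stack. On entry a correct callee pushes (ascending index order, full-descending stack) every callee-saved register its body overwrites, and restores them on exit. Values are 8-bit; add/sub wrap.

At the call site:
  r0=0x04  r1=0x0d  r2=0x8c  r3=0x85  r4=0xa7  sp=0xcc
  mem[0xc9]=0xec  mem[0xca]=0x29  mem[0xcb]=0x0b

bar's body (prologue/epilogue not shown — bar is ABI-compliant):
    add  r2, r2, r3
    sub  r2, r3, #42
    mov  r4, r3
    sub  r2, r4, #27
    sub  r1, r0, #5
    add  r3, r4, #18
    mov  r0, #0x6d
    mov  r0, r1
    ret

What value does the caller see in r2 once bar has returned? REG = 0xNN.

REG = 0x6a

prologue: push r3 → mem[0xcb]=0x85, sp=0xcb
prologue: push r4 → mem[0xca]=0xa7, sp=0xca
body[0] add  r2, r2, r3 → r2=0x11
body[1] sub  r2, r3, #42 → r2=0x5b
body[2] mov  r4, r3 → r4=0x85
body[3] sub  r2, r4, #27 → r2=0x6a
body[4] sub  r1, r0, #5 → r1=0xff
body[5] add  r3, r4, #18 → r3=0x97
body[6] mov  r0, #0x6d → r0=0x6d
body[7] mov  r0, r1 → r0=0xff
epilogue: pop r4=0xa7, sp=0xcb
epilogue: pop r3=0x85, sp=0xcc
r2 is caller-saved → body value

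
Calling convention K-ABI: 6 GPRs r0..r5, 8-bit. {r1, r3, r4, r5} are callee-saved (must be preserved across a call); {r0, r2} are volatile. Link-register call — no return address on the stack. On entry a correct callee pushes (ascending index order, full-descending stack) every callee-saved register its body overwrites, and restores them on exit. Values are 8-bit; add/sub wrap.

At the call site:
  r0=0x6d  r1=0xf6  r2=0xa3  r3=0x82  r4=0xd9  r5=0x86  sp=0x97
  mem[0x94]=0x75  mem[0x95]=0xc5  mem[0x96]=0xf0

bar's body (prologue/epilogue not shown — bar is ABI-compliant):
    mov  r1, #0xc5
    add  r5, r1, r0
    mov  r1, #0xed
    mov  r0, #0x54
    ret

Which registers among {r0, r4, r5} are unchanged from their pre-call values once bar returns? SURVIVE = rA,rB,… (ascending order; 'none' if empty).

SURVIVE = r4,r5

prologue: push r1 → mem[0x96]=0xf6, sp=0x96
prologue: push r5 → mem[0x95]=0x86, sp=0x95
body[0] mov  r1, #0xc5 → r1=0xc5
body[1] add  r5, r1, r0 → r5=0x32
body[2] mov  r1, #0xed → r1=0xed
body[3] mov  r0, #0x54 → r0=0x54
epilogue: pop r5=0x86, sp=0x96
epilogue: pop r1=0xf6, sp=0x97
r0: caller-saved, written=True
r4: callee-saved, written=False
r5: callee-saved, written=True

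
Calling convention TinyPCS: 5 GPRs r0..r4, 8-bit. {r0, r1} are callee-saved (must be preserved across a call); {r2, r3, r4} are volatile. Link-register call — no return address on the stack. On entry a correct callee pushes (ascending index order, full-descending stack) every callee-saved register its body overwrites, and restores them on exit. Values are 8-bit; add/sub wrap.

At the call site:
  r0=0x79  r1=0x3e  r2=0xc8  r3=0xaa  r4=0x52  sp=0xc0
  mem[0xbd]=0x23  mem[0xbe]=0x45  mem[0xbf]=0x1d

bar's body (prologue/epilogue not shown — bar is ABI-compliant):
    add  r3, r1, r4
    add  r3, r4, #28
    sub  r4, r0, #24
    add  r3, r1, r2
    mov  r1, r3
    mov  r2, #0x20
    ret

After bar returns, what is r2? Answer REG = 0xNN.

prologue: push r1 -> mem[0xbf]=0x3e, sp=0xbf
body[0] add  r3, r1, r4 -> r3=0x90
body[1] add  r3, r4, #28 -> r3=0x6e
body[2] sub  r4, r0, #24 -> r4=0x61
body[3] add  r3, r1, r2 -> r3=0x06
body[4] mov  r1, r3 -> r1=0x06
body[5] mov  r2, #0x20 -> r2=0x20
epilogue: pop r1=0x3e, sp=0xc0
r2 is caller-saved -> body value

REG = 0x20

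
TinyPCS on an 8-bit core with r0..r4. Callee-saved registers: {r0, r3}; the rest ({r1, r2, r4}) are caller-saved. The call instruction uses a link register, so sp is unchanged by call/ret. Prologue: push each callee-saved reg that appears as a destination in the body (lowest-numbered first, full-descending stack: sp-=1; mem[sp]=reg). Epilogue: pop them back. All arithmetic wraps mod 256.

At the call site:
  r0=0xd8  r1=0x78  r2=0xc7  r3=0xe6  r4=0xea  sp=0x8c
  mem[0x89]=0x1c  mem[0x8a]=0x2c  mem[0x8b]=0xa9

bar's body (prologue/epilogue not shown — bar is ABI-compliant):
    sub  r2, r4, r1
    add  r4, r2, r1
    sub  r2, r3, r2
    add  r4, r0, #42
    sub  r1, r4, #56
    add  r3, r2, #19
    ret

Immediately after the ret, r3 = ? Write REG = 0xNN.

prologue: push r3 → mem[0x8b]=0xe6, sp=0x8b
body[0] sub  r2, r4, r1 → r2=0x72
body[1] add  r4, r2, r1 → r4=0xea
body[2] sub  r2, r3, r2 → r2=0x74
body[3] add  r4, r0, #42 → r4=0x02
body[4] sub  r1, r4, #56 → r1=0xca
body[5] add  r3, r2, #19 → r3=0x87
epilogue: pop r3=0xe6, sp=0x8c
r3 is callee-saved → restored

REG = 0xe6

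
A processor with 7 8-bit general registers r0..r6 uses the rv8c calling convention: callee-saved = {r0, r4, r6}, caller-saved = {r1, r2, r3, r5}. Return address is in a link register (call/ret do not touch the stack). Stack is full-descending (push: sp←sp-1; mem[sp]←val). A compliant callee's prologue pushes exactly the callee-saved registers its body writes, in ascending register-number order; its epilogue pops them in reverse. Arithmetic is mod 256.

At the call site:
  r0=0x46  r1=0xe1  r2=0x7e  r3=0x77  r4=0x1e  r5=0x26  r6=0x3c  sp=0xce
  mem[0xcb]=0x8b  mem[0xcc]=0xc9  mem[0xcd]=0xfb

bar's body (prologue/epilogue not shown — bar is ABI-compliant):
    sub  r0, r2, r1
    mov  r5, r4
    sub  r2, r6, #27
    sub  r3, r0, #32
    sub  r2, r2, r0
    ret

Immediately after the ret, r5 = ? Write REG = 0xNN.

prologue: push r0 -> mem[0xcd]=0x46, sp=0xcd
body[0] sub  r0, r2, r1 -> r0=0x9d
body[1] mov  r5, r4 -> r5=0x1e
body[2] sub  r2, r6, #27 -> r2=0x21
body[3] sub  r3, r0, #32 -> r3=0x7d
body[4] sub  r2, r2, r0 -> r2=0x84
epilogue: pop r0=0x46, sp=0xce
r5 is caller-saved -> body value

REG = 0x1e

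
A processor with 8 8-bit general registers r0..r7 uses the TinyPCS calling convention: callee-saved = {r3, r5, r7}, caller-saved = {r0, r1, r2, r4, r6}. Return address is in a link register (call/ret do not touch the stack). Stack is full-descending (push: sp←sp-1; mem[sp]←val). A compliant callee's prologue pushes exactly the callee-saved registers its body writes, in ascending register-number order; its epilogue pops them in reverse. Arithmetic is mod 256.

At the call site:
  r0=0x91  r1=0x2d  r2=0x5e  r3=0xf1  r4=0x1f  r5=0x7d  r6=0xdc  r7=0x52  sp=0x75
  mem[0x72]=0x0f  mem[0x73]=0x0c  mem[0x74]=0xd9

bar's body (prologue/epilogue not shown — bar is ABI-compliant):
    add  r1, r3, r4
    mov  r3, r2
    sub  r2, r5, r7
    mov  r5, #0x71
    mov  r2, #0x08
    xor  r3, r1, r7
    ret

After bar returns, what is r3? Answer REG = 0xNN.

REG = 0xf1

prologue: push r3 -> mem[0x74]=0xf1, sp=0x74
prologue: push r5 -> mem[0x73]=0x7d, sp=0x73
body[0] add  r1, r3, r4 -> r1=0x10
body[1] mov  r3, r2 -> r3=0x5e
body[2] sub  r2, r5, r7 -> r2=0x2b
body[3] mov  r5, #0x71 -> r5=0x71
body[4] mov  r2, #0x08 -> r2=0x08
body[5] xor  r3, r1, r7 -> r3=0x42
epilogue: pop r5=0x7d, sp=0x74
epilogue: pop r3=0xf1, sp=0x75
r3 is callee-saved -> restored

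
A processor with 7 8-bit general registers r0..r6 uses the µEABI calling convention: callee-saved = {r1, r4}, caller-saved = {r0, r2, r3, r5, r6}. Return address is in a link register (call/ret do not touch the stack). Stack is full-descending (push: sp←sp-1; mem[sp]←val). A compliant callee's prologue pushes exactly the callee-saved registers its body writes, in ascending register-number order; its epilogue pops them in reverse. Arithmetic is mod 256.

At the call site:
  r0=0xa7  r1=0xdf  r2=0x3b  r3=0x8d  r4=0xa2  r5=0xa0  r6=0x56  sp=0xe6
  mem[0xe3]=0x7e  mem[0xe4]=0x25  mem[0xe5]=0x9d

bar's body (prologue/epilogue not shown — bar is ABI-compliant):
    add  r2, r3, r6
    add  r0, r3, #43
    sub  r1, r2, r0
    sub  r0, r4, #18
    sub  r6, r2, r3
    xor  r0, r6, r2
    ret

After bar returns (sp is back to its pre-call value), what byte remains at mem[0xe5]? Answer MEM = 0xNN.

MEM = 0xdf

prologue: push r1 -> mem[0xe5]=0xdf, sp=0xe5
body[0] add  r2, r3, r6 -> r2=0xe3
body[1] add  r0, r3, #43 -> r0=0xb8
body[2] sub  r1, r2, r0 -> r1=0x2b
body[3] sub  r0, r4, #18 -> r0=0x90
body[4] sub  r6, r2, r3 -> r6=0x56
body[5] xor  r0, r6, r2 -> r0=0xb5
epilogue: pop r1=0xdf, sp=0xe6
prologue pushed ['r1'] at ['0xe5']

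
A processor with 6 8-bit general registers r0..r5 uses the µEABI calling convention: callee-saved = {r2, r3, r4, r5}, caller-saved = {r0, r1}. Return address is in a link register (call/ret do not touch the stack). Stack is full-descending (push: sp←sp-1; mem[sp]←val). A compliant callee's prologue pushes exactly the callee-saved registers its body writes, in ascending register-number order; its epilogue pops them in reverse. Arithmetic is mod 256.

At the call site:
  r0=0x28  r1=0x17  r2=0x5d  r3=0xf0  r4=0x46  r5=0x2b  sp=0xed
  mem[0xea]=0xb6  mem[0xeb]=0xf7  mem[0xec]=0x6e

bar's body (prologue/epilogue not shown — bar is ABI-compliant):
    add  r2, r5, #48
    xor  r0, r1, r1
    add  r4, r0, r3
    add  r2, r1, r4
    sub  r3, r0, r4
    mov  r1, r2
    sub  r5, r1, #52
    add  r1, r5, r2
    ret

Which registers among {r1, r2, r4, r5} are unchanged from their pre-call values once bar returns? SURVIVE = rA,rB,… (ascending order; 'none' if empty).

SURVIVE = r2,r4,r5

prologue: push r2 → mem[0xec]=0x5d, sp=0xec
prologue: push r3 → mem[0xeb]=0xf0, sp=0xeb
prologue: push r4 → mem[0xea]=0x46, sp=0xea
prologue: push r5 → mem[0xe9]=0x2b, sp=0xe9
body[0] add  r2, r5, #48 → r2=0x5b
body[1] xor  r0, r1, r1 → r0=0x00
body[2] add  r4, r0, r3 → r4=0xf0
body[3] add  r2, r1, r4 → r2=0x07
body[4] sub  r3, r0, r4 → r3=0x10
body[5] mov  r1, r2 → r1=0x07
body[6] sub  r5, r1, #52 → r5=0xd3
body[7] add  r1, r5, r2 → r1=0xda
epilogue: pop r5=0x2b, sp=0xea
epilogue: pop r4=0x46, sp=0xeb
epilogue: pop r3=0xf0, sp=0xec
epilogue: pop r2=0x5d, sp=0xed
r1: caller-saved, written=True
r2: callee-saved, written=True
r4: callee-saved, written=True
r5: callee-saved, written=True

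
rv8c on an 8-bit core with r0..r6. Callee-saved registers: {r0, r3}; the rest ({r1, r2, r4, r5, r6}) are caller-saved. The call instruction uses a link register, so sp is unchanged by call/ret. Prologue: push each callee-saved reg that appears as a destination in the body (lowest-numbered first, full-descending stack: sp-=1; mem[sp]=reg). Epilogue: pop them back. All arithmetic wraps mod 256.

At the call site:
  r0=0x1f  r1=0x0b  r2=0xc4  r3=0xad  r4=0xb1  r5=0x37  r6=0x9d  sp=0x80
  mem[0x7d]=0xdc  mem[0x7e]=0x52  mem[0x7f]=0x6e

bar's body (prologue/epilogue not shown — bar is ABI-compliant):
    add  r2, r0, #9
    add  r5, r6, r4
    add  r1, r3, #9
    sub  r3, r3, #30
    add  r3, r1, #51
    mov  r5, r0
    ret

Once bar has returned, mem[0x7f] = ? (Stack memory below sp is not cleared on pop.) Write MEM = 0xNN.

prologue: push r3 → mem[0x7f]=0xad, sp=0x7f
body[0] add  r2, r0, #9 → r2=0x28
body[1] add  r5, r6, r4 → r5=0x4e
body[2] add  r1, r3, #9 → r1=0xb6
body[3] sub  r3, r3, #30 → r3=0x8f
body[4] add  r3, r1, #51 → r3=0xe9
body[5] mov  r5, r0 → r5=0x1f
epilogue: pop r3=0xad, sp=0x80
prologue pushed ['r3'] at ['0x7f']

MEM = 0xad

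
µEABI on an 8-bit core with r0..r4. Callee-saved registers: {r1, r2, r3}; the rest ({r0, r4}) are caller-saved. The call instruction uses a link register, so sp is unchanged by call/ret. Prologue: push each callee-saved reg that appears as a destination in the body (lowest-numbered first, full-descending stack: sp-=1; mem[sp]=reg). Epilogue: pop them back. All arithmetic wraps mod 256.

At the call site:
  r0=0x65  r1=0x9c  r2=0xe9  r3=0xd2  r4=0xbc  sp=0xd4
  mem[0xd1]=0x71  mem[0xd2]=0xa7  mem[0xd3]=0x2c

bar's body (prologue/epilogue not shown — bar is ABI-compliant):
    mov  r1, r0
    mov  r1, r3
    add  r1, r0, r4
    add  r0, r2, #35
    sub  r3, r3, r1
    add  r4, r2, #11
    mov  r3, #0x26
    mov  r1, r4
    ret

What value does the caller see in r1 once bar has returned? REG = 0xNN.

prologue: push r1 -> mem[0xd3]=0x9c, sp=0xd3
prologue: push r3 -> mem[0xd2]=0xd2, sp=0xd2
body[0] mov  r1, r0 -> r1=0x65
body[1] mov  r1, r3 -> r1=0xd2
body[2] add  r1, r0, r4 -> r1=0x21
body[3] add  r0, r2, #35 -> r0=0x0c
body[4] sub  r3, r3, r1 -> r3=0xb1
body[5] add  r4, r2, #11 -> r4=0xf4
body[6] mov  r3, #0x26 -> r3=0x26
body[7] mov  r1, r4 -> r1=0xf4
epilogue: pop r3=0xd2, sp=0xd3
epilogue: pop r1=0x9c, sp=0xd4
r1 is callee-saved -> restored

REG = 0x9c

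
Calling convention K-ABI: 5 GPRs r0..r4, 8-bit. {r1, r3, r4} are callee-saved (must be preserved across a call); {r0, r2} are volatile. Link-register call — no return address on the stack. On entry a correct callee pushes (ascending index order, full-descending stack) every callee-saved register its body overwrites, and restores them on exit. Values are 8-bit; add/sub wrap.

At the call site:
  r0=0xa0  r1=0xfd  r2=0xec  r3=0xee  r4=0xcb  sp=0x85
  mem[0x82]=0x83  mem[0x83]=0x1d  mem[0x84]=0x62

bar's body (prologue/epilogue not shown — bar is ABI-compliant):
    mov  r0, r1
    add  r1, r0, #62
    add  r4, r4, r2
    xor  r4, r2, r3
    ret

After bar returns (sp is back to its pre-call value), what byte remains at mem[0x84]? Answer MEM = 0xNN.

MEM = 0xfd

prologue: push r1 → mem[0x84]=0xfd, sp=0x84
prologue: push r4 → mem[0x83]=0xcb, sp=0x83
body[0] mov  r0, r1 → r0=0xfd
body[1] add  r1, r0, #62 → r1=0x3b
body[2] add  r4, r4, r2 → r4=0xb7
body[3] xor  r4, r2, r3 → r4=0x02
epilogue: pop r4=0xcb, sp=0x84
epilogue: pop r1=0xfd, sp=0x85
prologue pushed ['r1', 'r4'] at ['0x84', '0x83']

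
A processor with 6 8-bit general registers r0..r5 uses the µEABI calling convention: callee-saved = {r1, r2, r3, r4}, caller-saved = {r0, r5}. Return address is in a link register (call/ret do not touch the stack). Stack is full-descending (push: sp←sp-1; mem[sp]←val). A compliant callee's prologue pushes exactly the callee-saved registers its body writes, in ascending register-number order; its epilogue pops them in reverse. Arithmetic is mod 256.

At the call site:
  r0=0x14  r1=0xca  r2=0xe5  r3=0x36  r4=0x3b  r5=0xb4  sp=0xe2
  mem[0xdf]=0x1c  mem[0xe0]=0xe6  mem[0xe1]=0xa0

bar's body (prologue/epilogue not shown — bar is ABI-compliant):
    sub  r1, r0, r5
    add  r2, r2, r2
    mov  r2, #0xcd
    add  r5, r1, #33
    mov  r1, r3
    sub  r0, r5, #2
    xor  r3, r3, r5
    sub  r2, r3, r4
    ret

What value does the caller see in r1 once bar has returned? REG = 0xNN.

REG = 0xca

prologue: push r1 → mem[0xe1]=0xca, sp=0xe1
prologue: push r2 → mem[0xe0]=0xe5, sp=0xe0
prologue: push r3 → mem[0xdf]=0x36, sp=0xdf
body[0] sub  r1, r0, r5 → r1=0x60
body[1] add  r2, r2, r2 → r2=0xca
body[2] mov  r2, #0xcd → r2=0xcd
body[3] add  r5, r1, #33 → r5=0x81
body[4] mov  r1, r3 → r1=0x36
body[5] sub  r0, r5, #2 → r0=0x7f
body[6] xor  r3, r3, r5 → r3=0xb7
body[7] sub  r2, r3, r4 → r2=0x7c
epilogue: pop r3=0x36, sp=0xe0
epilogue: pop r2=0xe5, sp=0xe1
epilogue: pop r1=0xca, sp=0xe2
r1 is callee-saved → restored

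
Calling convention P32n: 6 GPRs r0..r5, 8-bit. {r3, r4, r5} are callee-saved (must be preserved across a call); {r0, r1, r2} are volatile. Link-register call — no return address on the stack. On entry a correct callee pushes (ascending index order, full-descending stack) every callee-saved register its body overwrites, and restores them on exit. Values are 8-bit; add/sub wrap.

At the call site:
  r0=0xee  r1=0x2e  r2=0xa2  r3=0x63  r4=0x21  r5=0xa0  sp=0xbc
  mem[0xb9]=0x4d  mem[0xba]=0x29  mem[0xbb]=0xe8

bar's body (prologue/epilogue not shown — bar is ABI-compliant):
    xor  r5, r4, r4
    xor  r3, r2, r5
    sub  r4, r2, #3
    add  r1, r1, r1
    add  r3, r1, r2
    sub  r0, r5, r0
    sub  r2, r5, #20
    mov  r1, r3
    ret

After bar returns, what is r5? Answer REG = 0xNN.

prologue: push r3 → mem[0xbb]=0x63, sp=0xbb
prologue: push r4 → mem[0xba]=0x21, sp=0xba
prologue: push r5 → mem[0xb9]=0xa0, sp=0xb9
body[0] xor  r5, r4, r4 → r5=0x00
body[1] xor  r3, r2, r5 → r3=0xa2
body[2] sub  r4, r2, #3 → r4=0x9f
body[3] add  r1, r1, r1 → r1=0x5c
body[4] add  r3, r1, r2 → r3=0xfe
body[5] sub  r0, r5, r0 → r0=0x12
body[6] sub  r2, r5, #20 → r2=0xec
body[7] mov  r1, r3 → r1=0xfe
epilogue: pop r5=0xa0, sp=0xba
epilogue: pop r4=0x21, sp=0xbb
epilogue: pop r3=0x63, sp=0xbc
r5 is callee-saved → restored

REG = 0xa0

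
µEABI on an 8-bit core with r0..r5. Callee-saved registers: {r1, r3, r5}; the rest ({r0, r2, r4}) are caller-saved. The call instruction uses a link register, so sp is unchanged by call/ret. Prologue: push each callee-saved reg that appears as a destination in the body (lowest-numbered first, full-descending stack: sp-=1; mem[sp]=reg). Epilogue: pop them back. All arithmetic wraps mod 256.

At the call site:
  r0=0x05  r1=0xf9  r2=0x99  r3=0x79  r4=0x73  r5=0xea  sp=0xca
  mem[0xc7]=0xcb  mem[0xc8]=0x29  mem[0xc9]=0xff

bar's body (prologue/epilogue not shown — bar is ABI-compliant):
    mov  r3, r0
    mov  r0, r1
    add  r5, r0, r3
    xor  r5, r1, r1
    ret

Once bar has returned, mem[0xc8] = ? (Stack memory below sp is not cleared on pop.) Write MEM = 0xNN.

MEM = 0xea

prologue: push r3 -> mem[0xc9]=0x79, sp=0xc9
prologue: push r5 -> mem[0xc8]=0xea, sp=0xc8
body[0] mov  r3, r0 -> r3=0x05
body[1] mov  r0, r1 -> r0=0xf9
body[2] add  r5, r0, r3 -> r5=0xfe
body[3] xor  r5, r1, r1 -> r5=0x00
epilogue: pop r5=0xea, sp=0xc9
epilogue: pop r3=0x79, sp=0xca
prologue pushed ['r3', 'r5'] at ['0xc9', '0xc8']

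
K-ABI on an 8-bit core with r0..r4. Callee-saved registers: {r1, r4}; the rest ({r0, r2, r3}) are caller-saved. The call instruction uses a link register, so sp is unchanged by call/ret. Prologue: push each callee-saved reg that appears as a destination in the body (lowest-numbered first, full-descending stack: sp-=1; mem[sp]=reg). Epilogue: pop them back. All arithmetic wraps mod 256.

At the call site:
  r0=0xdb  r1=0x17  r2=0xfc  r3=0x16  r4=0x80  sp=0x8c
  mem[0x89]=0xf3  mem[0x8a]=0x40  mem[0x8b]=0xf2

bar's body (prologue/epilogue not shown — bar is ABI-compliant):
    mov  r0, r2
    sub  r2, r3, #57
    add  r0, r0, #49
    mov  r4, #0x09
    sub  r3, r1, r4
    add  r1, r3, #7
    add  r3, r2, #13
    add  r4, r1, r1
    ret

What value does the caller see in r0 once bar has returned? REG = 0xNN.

REG = 0x2d

prologue: push r1 → mem[0x8b]=0x17, sp=0x8b
prologue: push r4 → mem[0x8a]=0x80, sp=0x8a
body[0] mov  r0, r2 → r0=0xfc
body[1] sub  r2, r3, #57 → r2=0xdd
body[2] add  r0, r0, #49 → r0=0x2d
body[3] mov  r4, #0x09 → r4=0x09
body[4] sub  r3, r1, r4 → r3=0x0e
body[5] add  r1, r3, #7 → r1=0x15
body[6] add  r3, r2, #13 → r3=0xea
body[7] add  r4, r1, r1 → r4=0x2a
epilogue: pop r4=0x80, sp=0x8b
epilogue: pop r1=0x17, sp=0x8c
r0 is caller-saved → body value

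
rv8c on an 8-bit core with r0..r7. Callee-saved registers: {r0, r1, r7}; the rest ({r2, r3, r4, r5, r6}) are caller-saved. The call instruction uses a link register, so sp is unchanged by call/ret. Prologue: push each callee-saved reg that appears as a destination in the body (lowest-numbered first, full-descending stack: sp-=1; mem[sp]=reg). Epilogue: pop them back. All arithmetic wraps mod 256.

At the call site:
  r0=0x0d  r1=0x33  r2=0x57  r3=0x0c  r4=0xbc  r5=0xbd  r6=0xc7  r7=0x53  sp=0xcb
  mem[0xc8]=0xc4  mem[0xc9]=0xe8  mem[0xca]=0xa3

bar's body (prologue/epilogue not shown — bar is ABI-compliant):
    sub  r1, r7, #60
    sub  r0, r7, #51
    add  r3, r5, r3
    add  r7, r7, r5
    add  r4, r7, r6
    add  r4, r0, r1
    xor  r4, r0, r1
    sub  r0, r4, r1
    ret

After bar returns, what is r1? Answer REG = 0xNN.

REG = 0x33

prologue: push r0 → mem[0xca]=0x0d, sp=0xca
prologue: push r1 → mem[0xc9]=0x33, sp=0xc9
prologue: push r7 → mem[0xc8]=0x53, sp=0xc8
body[0] sub  r1, r7, #60 → r1=0x17
body[1] sub  r0, r7, #51 → r0=0x20
body[2] add  r3, r5, r3 → r3=0xc9
body[3] add  r7, r7, r5 → r7=0x10
body[4] add  r4, r7, r6 → r4=0xd7
body[5] add  r4, r0, r1 → r4=0x37
body[6] xor  r4, r0, r1 → r4=0x37
body[7] sub  r0, r4, r1 → r0=0x20
epilogue: pop r7=0x53, sp=0xc9
epilogue: pop r1=0x33, sp=0xca
epilogue: pop r0=0x0d, sp=0xcb
r1 is callee-saved → restored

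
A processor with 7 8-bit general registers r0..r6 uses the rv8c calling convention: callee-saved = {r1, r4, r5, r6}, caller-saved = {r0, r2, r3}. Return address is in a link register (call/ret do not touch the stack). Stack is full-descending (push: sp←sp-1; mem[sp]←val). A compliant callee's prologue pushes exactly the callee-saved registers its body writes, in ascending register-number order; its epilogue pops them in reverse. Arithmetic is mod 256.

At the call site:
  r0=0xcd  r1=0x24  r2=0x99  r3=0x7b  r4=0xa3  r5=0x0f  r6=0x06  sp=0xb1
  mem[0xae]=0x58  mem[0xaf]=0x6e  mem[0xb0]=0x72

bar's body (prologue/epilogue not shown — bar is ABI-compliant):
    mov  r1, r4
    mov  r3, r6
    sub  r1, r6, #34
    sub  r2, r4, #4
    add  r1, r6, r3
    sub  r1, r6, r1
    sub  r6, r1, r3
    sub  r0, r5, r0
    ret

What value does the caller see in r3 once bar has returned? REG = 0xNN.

REG = 0x06

prologue: push r1 -> mem[0xb0]=0x24, sp=0xb0
prologue: push r6 -> mem[0xaf]=0x06, sp=0xaf
body[0] mov  r1, r4 -> r1=0xa3
body[1] mov  r3, r6 -> r3=0x06
body[2] sub  r1, r6, #34 -> r1=0xe4
body[3] sub  r2, r4, #4 -> r2=0x9f
body[4] add  r1, r6, r3 -> r1=0x0c
body[5] sub  r1, r6, r1 -> r1=0xfa
body[6] sub  r6, r1, r3 -> r6=0xf4
body[7] sub  r0, r5, r0 -> r0=0x42
epilogue: pop r6=0x06, sp=0xb0
epilogue: pop r1=0x24, sp=0xb1
r3 is caller-saved -> body value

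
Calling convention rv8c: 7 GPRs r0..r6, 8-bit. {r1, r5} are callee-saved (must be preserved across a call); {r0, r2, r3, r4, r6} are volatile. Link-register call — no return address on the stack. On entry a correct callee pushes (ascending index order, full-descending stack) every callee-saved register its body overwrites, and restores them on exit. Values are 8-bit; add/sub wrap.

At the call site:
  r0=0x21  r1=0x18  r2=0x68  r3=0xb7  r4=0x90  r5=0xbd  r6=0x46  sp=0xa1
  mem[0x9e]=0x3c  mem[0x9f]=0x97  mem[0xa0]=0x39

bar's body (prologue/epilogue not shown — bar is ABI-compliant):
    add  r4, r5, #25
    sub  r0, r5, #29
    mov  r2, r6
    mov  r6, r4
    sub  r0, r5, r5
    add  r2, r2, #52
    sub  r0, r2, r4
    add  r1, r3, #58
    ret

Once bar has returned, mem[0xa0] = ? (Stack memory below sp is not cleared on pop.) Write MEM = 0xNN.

prologue: push r1 → mem[0xa0]=0x18, sp=0xa0
body[0] add  r4, r5, #25 → r4=0xd6
body[1] sub  r0, r5, #29 → r0=0xa0
body[2] mov  r2, r6 → r2=0x46
body[3] mov  r6, r4 → r6=0xd6
body[4] sub  r0, r5, r5 → r0=0x00
body[5] add  r2, r2, #52 → r2=0x7a
body[6] sub  r0, r2, r4 → r0=0xa4
body[7] add  r1, r3, #58 → r1=0xf1
epilogue: pop r1=0x18, sp=0xa1
prologue pushed ['r1'] at ['0xa0']

MEM = 0x18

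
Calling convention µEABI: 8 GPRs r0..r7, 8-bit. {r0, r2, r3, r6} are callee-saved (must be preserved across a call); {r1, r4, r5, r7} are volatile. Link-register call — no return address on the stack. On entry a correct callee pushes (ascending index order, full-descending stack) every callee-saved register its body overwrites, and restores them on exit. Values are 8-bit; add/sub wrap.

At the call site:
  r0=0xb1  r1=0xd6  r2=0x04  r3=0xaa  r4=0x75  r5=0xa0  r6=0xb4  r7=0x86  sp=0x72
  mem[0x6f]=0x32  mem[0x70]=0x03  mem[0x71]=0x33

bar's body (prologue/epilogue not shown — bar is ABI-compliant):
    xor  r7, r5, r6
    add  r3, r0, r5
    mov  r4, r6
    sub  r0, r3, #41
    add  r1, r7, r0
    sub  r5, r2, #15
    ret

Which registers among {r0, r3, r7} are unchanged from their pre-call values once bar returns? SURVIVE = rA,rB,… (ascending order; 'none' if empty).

prologue: push r0 -> mem[0x71]=0xb1, sp=0x71
prologue: push r3 -> mem[0x70]=0xaa, sp=0x70
body[0] xor  r7, r5, r6 -> r7=0x14
body[1] add  r3, r0, r5 -> r3=0x51
body[2] mov  r4, r6 -> r4=0xb4
body[3] sub  r0, r3, #41 -> r0=0x28
body[4] add  r1, r7, r0 -> r1=0x3c
body[5] sub  r5, r2, #15 -> r5=0xf5
epilogue: pop r3=0xaa, sp=0x71
epilogue: pop r0=0xb1, sp=0x72
r0: callee-saved, written=True
r3: callee-saved, written=True
r7: caller-saved, written=True

SURVIVE = r0,r3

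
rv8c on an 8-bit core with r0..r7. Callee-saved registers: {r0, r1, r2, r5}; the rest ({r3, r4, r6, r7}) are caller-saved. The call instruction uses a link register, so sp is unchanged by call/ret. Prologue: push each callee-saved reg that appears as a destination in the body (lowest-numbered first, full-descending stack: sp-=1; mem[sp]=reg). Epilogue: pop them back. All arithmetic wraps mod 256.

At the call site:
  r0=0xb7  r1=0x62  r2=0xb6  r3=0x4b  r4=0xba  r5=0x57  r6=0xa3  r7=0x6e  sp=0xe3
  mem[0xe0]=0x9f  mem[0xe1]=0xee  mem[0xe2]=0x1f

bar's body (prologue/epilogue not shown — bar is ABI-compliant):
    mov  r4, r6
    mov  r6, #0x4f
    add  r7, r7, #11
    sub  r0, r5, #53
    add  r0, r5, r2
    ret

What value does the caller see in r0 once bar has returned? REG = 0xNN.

REG = 0xb7

prologue: push r0 -> mem[0xe2]=0xb7, sp=0xe2
body[0] mov  r4, r6 -> r4=0xa3
body[1] mov  r6, #0x4f -> r6=0x4f
body[2] add  r7, r7, #11 -> r7=0x79
body[3] sub  r0, r5, #53 -> r0=0x22
body[4] add  r0, r5, r2 -> r0=0x0d
epilogue: pop r0=0xb7, sp=0xe3
r0 is callee-saved -> restored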